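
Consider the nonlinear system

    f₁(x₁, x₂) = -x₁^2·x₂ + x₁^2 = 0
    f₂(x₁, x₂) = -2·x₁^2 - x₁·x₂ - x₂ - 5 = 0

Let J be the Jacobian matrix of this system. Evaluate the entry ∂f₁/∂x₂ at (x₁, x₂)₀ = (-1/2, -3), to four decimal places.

-0.2500

∂f₁/∂x₂ = -x₁^2.
At (-1/2, -3) this is -0.2500.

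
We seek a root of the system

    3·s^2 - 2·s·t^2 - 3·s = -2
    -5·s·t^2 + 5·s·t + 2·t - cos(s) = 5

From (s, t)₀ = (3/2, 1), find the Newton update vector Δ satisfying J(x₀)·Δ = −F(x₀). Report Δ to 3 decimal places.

(-1.580, -0.845)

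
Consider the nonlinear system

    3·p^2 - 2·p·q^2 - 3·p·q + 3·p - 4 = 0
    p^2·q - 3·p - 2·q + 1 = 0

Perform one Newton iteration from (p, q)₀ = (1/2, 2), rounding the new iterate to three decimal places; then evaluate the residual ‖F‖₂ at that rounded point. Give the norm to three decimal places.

6.798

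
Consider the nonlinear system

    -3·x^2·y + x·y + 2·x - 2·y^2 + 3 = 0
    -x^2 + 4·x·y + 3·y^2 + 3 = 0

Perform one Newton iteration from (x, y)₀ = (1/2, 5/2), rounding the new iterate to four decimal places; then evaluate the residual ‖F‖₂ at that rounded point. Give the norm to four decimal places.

At (1/2, 5/2): F = (-9.1250, 26.5000).
Jacobian J = [[-6·x·y + y + 2, -3·x^2 + x - 4·y], [-2·x + 4·y, 4·x + 6·y]].
At the point, J = [[-3.0000, -10.2500], [9.0000, 17.0000]] (det J = 41.2500).
Solving J·Δ = −F gives Δ = (-2.8242, -0.0636).
Then the next iterate is (x, y)₁ = (-2.3242, 2.4364).
Re-evaluating at (-2.3242, 2.4364): F = (-58.666780, -7.244494), so ‖F‖₂ = 59.1124.

59.1124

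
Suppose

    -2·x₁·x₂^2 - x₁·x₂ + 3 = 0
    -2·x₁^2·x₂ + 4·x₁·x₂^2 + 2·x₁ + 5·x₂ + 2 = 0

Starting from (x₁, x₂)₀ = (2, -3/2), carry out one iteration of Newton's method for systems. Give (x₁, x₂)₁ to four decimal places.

(0.6309, -1.6107)

At (2, -3/2): F = (-3.0000, 28.5000).
Jacobian J = [[-2·x₂^2 - x₂, -4·x₁·x₂ - x₁], [-4·x₁·x₂ + 4·x₂^2 + 2, -2·x₁^2 + 8·x₁·x₂ + 5]].
At the point, J = [[-3.0000, 10.0000], [23.0000, -27.0000]] (det J = -149.0000).
Solving J·Δ = −F gives Δ = (-1.3691, -0.1107).
Then the next iterate is (x₁, x₂)₁ = (0.6309, -1.6107).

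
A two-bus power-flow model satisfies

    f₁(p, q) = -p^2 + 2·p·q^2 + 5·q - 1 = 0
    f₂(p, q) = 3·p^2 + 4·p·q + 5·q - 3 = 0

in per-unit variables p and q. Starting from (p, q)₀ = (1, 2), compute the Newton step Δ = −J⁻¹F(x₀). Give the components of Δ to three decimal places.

At (1, 2): F = (16.000, 18.000).
Jacobian J = [[-2·p + 2·q^2, 4·p·q + 5], [6·p + 4·q, 4·p + 5]].
At the point, J = [[6.000, 13.000], [14.000, 9.000]] (det J = -128.000).
Solving J·Δ = −F gives Δ = (-0.703, -0.906).

(-0.703, -0.906)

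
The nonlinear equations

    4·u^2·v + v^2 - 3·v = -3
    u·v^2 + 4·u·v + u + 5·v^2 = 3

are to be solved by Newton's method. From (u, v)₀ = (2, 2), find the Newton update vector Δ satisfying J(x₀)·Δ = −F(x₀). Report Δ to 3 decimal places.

(-0.491, -1.017)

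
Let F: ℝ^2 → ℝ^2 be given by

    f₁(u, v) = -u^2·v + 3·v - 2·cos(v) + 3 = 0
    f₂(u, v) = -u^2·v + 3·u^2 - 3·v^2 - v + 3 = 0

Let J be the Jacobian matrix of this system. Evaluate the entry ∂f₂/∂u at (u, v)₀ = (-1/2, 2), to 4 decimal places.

-1.0000

∂f₂/∂u = -2·u·v + 6·u.
At (-1/2, 2) this is -1.0000.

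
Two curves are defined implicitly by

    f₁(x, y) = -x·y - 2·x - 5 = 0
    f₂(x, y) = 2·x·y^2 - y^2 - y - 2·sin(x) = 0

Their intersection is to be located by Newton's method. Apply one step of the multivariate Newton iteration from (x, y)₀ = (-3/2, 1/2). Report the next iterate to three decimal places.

(-1.960, 0.566)

At (-3/2, 1/2): F = (-1.250, 0.49499).
Jacobian J = [[-y - 2, -x], [2·y^2 - 2·cos(x), 4·x·y - 2·y - 1]].
At the point, J = [[-2.500, 1.500], [0.35853, -5.000]] (det J = 11.96221).
Solving J·Δ = −F gives Δ = (-0.460, 0.066).
Then the next iterate is (x, y)₁ = (-1.960, 0.566).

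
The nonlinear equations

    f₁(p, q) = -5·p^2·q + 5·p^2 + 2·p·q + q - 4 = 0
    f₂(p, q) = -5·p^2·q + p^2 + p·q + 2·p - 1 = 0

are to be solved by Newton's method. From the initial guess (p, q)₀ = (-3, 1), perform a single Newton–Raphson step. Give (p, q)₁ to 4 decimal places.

(-1.5104, 0.8796)

At (-3, 1): F = (-9.0000, -46.0000).
Jacobian J = [[-10·p·q + 10·p + 2·q, -5·p^2 + 2·p + 1], [-10·p·q + 2·p + q + 2, -5·p^2 + p]].
At the point, J = [[2.0000, -50.0000], [27.0000, -48.0000]] (det J = 1254.0000).
Solving J·Δ = −F gives Δ = (1.4896, -0.1204).
Then the next iterate is (p, q)₁ = (-1.5104, 0.8796).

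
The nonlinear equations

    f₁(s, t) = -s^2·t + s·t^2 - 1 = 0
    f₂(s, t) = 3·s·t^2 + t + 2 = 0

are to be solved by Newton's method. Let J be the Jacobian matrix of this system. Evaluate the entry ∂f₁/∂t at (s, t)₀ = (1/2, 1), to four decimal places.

∂f₁/∂t = -s^2 + 2·s·t.
At (1/2, 1) this is 0.7500.

0.7500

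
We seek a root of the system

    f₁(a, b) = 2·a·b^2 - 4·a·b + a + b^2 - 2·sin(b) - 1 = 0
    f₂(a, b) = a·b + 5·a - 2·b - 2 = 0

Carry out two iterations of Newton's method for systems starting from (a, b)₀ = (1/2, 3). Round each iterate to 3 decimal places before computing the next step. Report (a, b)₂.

(0.811, 1.732)

At (1/2, 3): F = (11.21776, -4.000).
Jacobian J = [[2·b^2 - 4·b + 1, 4·a·b - 4·a + 2·b - 2·cos(b)], [b + 5, a - 2]].
At the point, J = [[7.000, 11.97998], [8.000, -1.500]] (det J = -106.33988).
Solving J·Δ = −F gives Δ = (0.292, -1.107).
Then the next iterate is (a, b)₁ = (0.792, 1.893).
Round to (0.792, 1.893) and repeat: F = (1.15753, -0.32674), J = [[0.59490, 7.24834], [6.893, -1.208]].
Δ = (0.019, -0.161), so (a, b)₂ = (0.811, 1.732).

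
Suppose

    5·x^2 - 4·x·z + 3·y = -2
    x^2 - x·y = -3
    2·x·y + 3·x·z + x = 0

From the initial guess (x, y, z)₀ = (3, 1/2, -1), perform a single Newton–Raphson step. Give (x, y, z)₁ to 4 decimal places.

At (3, 1/2, -1): F = (60.5000, 10.5000, -3.0000).
Jacobian J = [[10·x - 4·z, 3, -4·x], [2·x - y, -x, 0], [2·y + 3·z + 1, 2·x, 3·x]].
At the point, J = [[34.0000, 3.0000, -12.0000], [5.5000, -3.0000, 0.0000], [-1.0000, 6.0000, 9.0000]] (det J = -1426.5000).
Solving J·Δ = −F gives Δ = (-1.7981, 0.2035, -0.0021).
Then the next iterate is (x, y, z)₁ = (1.2019, 0.7035, -1.0021).

(1.2019, 0.7035, -1.0021)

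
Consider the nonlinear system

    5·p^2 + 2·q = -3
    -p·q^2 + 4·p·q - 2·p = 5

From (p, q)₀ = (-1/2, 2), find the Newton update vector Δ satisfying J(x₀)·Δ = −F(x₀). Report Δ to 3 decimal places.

(3.000, 3.375)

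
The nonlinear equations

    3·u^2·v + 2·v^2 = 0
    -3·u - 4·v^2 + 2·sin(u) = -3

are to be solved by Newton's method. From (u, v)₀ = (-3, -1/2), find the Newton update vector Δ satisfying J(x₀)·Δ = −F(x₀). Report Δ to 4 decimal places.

(1.9934, -0.1976)

At (-3, -1/2): F = (-13.0000, 10.717760).
Jacobian J = [[6·u·v, 3·u^2 + 4·v], [2·cos(u) - 3, -8·v]].
At the point, J = [[9.0000, 25.0000], [-4.979985, 4.0000]] (det J = 160.499625).
Solving J·Δ = −F gives Δ = (1.9934, -0.1976).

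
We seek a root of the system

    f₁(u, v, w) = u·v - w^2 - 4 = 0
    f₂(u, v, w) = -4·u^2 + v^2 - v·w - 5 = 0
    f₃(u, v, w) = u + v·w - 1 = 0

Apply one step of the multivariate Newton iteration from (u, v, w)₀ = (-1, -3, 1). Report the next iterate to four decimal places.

(-0.6937, -2.8739, -0.5225)

At (-1, -3, 1): F = (-2.0000, 3.0000, -5.0000).
Jacobian J = [[v, u, -2·w], [-8·u, 2·v - w, -v], [1, w, v]].
At the point, J = [[-3.0000, -1.0000, -2.0000], [8.0000, -7.0000, 3.0000], [1.0000, 1.0000, -3.0000]] (det J = -111.0000).
Solving J·Δ = −F gives Δ = (0.3063, 0.1261, -1.5225).
Then the next iterate is (u, v, w)₁ = (-0.6937, -2.8739, -0.5225).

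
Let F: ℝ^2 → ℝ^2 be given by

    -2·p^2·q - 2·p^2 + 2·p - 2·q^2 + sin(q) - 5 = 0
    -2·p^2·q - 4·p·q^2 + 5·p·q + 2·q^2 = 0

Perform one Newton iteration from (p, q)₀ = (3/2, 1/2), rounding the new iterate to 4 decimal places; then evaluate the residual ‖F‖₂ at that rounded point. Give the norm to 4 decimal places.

3395.0999

At (3/2, 1/2): F = (-8.770574, 0.5000).
Jacobian J = [[-4·p·q - 4·p + 2, -2·p^2 - 4·q + cos(q)], [-4·p·q - 4·q^2 + 5·q, -2·p^2 - 8·p·q + 5·p + 4·q]].
At the point, J = [[-7.0000, -5.622417], [-1.5000, -1.0000]] (det J = -1.433626).
Solving J·Δ = −F gives Δ = (8.0787, -11.6180).
Then the next iterate is (p, q)₁ = (9.5787, -11.1180).
Re-evaluating at (9.5787, -11.1180): F = (1624.613294, -2981.163387), so ‖F‖₂ = 3395.0999.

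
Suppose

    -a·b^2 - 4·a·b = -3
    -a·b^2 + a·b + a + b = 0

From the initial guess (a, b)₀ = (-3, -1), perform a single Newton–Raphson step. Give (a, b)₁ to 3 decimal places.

At (-3, -1): F = (-6.000, 2.000).
Jacobian J = [[-b^2 - 4·b, -2·a·b - 4·a], [-b^2 + b + 1, -2·a·b + a + 1]].
At the point, J = [[3.000, 6.000], [-1.000, -8.000]] (det J = -18.000).
Solving J·Δ = −F gives Δ = (2.000, 0.000).
Then the next iterate is (a, b)₁ = (-1.000, -1.000).

(-1.000, -1.000)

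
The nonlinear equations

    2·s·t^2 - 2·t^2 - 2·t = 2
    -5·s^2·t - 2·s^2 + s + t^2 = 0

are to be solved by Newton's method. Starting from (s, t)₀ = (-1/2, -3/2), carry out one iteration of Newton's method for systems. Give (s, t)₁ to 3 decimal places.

At (-1/2, -3/2): F = (-5.750, 3.125).
Jacobian J = [[2·t^2, 4·s·t - 4·t - 2], [-10·s·t - 4·s + 1, -5·s^2 + 2·t]].
At the point, J = [[4.500, 7.000], [-4.500, -4.250]] (det J = 12.375).
Solving J·Δ = −F gives Δ = (-0.207, 0.955).
Then the next iterate is (s, t)₁ = (-0.707, -0.545).

(-0.707, -0.545)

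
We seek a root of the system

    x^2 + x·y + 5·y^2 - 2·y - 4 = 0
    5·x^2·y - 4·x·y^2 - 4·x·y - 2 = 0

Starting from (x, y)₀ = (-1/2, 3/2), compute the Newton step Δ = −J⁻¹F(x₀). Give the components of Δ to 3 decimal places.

(0.201, -0.308)

At (-1/2, 3/2): F = (3.750, 7.375).
Jacobian J = [[2·x + y, x + 10·y - 2], [10·x·y - 4·y^2 - 4·y, 5·x^2 - 8·x·y - 4·x]].
At the point, J = [[0.500, 12.500], [-22.500, 9.250]] (det J = 285.875).
Solving J·Δ = −F gives Δ = (0.201, -0.308).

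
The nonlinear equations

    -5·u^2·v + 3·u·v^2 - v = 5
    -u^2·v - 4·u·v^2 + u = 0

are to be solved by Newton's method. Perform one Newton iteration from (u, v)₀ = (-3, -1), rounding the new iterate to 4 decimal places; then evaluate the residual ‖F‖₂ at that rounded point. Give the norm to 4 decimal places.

9.8041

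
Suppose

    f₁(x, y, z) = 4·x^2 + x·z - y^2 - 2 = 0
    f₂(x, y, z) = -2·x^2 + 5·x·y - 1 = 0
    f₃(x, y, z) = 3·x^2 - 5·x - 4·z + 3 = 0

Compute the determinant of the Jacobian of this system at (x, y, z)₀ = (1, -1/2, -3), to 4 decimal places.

-131.0000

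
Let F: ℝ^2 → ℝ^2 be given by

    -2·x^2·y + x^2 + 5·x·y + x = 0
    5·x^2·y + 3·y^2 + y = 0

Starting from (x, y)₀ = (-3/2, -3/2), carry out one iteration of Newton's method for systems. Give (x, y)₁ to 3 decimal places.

At (-3/2, -3/2): F = (18.750, -11.625).
Jacobian J = [[-4·x·y + 2·x + 5·y + 1, -2·x^2 + 5·x], [10·x·y, 5·x^2 + 6·y + 1]].
At the point, J = [[-18.500, -12.000], [22.500, 3.250]] (det J = 209.875).
Solving J·Δ = −F gives Δ = (0.374, 0.985).
Then the next iterate is (x, y)₁ = (-1.126, -0.515).

(-1.126, -0.515)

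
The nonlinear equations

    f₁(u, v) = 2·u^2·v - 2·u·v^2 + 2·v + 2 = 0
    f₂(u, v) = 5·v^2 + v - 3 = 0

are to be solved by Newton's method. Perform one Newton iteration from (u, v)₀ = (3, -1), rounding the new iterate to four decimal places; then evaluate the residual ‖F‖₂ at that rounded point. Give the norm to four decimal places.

6.4259

At (3, -1): F = (-24.0000, 1.0000).
Jacobian J = [[4·u·v - 2·v^2, 2·u^2 - 4·u·v + 2], [0, 10·v + 1]].
At the point, J = [[-14.0000, 32.0000], [0.0000, -9.0000]] (det J = 126.0000).
Solving J·Δ = −F gives Δ = (-1.4603, 0.1111).
Then the next iterate is (u, v)₁ = (1.5397, -0.8889).
Re-evaluating at (1.5397, -0.8889): F = (-6.425555, 0.061816), so ‖F‖₂ = 6.4259.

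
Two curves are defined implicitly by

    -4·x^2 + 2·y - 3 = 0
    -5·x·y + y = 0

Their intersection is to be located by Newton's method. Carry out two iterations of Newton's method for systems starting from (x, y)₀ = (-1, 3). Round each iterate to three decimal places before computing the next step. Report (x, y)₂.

At (-1, 3): F = (-1.000, 18.000).
Jacobian J = [[-8·x, 2], [-5·y, -5·x + 1]].
At the point, J = [[8.000, 2.000], [-15.000, 6.000]] (det J = 78.000).
Solving J·Δ = −F gives Δ = (0.538, -1.654).
Then the next iterate is (x, y)₁ = (-0.462, 1.346).
Round to (-0.462, 1.346) and repeat: F = (-1.16178, 4.45526), J = [[3.696, 2.000], [-6.730, 3.310]].
Δ = (0.496, -0.337), so (x, y)₂ = (0.034, 1.009).

(0.034, 1.009)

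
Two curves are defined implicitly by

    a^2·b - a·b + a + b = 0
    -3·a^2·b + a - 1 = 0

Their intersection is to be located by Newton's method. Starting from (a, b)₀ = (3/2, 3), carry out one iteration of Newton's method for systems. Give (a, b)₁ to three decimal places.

At (3/2, 3): F = (6.750, -19.750).
Jacobian J = [[2·a·b - b + 1, a^2 - a + 1], [-6·a·b + 1, -3·a^2]].
At the point, J = [[7.000, 1.750], [-26.000, -6.750]] (det J = -1.750).
Solving J·Δ = −F gives Δ = (-6.286, 21.286).
Then the next iterate is (a, b)₁ = (-4.786, 24.286).

(-4.786, 24.286)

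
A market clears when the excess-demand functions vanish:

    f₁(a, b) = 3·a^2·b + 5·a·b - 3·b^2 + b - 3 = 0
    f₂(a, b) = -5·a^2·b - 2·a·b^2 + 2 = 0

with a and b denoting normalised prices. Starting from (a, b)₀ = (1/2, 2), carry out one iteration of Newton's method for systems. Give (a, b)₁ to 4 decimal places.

(0.4966, 1.1544)

At (1/2, 2): F = (-6.5000, -4.5000).
Jacobian J = [[6·a·b + 5·b, 3·a^2 + 5·a - 6·b + 1], [-10·a·b - 2·b^2, -5·a^2 - 4·a·b]].
At the point, J = [[16.0000, -7.7500], [-18.0000, -5.2500]] (det J = -223.5000).
Solving J·Δ = −F gives Δ = (-0.0034, -0.8456).
Then the next iterate is (a, b)₁ = (0.4966, 1.1544).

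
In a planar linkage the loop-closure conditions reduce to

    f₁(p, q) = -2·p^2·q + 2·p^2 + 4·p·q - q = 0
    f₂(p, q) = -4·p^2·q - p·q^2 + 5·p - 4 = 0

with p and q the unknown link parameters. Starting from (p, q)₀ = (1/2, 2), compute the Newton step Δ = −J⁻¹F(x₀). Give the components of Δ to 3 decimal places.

At (1/2, 2): F = (1.500, -5.500).
Jacobian J = [[-4·p·q + 4·p + 4·q, -2·p^2 + 4·p - 1], [-8·p·q - q^2 + 5, -4·p^2 - 2·p·q]].
At the point, J = [[6.000, 0.500], [-7.000, -3.000]] (det J = -14.500).
Solving J·Δ = −F gives Δ = (-0.121, -1.552).

(-0.121, -1.552)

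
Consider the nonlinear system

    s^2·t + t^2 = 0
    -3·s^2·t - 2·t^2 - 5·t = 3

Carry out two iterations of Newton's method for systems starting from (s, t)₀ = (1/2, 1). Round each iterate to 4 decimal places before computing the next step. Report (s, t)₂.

At (1/2, 1): F = (1.2500, -10.7500).
Jacobian J = [[2·s·t, s^2 + 2·t], [-6·s·t, -3·s^2 - 4·t - 5]].
At the point, J = [[1.0000, 2.2500], [-3.0000, -9.7500]] (det J = -3.0000).
Solving J·Δ = −F gives Δ = (4.0000, -2.3333).
Then the next iterate is (s, t)₁ = (4.5000, -1.3333).
Round to (4.5000, -1.3333) and repeat: F = (-25.221636, 81.109097), J = [[-11.9997, 17.5834], [35.9991, -60.4168]].
Δ = (-1.0613, 0.7101), so (s, t)₂ = (3.4387, -0.6232).

(3.4387, -0.6232)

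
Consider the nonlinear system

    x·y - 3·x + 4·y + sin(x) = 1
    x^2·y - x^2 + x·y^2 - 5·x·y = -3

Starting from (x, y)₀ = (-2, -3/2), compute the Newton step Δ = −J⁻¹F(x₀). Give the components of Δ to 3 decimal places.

At (-2, -3/2): F = (1.09070, -26.500).
Jacobian J = [[y + cos(x) - 3, x + 4], [2·x·y - 2·x + y^2 - 5·y, x^2 + 2·x·y - 5·x]].
At the point, J = [[-4.91615, 2.000], [19.750, 20.000]] (det J = -137.82294).
Solving J·Δ = −F gives Δ = (0.543, 0.789).

(0.543, 0.789)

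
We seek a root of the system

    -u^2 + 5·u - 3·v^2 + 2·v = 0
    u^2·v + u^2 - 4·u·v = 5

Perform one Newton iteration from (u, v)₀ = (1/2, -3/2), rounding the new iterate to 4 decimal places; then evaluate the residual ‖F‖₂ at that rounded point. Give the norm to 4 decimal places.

At (1/2, -3/2): F = (-7.5000, -2.1250).
Jacobian J = [[-2·u + 5, -6·v + 2], [2·u·v + 2·u - 4·v, u^2 - 4·u]].
At the point, J = [[4.0000, 11.0000], [5.5000, -1.7500]] (det J = -67.5000).
Solving J·Δ = −F gives Δ = (0.5407, 0.4852).
Then the next iterate is (u, v)₁ = (1.0407, -1.0148).
Re-evaluating at (1.0407, -1.0148): F = (-0.998614, -0.791620), so ‖F‖₂ = 1.2743.

1.2743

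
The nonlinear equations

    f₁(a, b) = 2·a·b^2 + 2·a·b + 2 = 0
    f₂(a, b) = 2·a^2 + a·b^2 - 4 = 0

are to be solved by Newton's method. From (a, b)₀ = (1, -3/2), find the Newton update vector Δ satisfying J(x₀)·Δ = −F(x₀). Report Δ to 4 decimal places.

(0.4634, 1.0488)

At (1, -3/2): F = (3.5000, 0.2500).
Jacobian J = [[2·b^2 + 2·b, 4·a·b + 2·a], [4·a + b^2, 2·a·b]].
At the point, J = [[1.5000, -4.0000], [6.2500, -3.0000]] (det J = 20.5000).
Solving J·Δ = −F gives Δ = (0.4634, 1.0488).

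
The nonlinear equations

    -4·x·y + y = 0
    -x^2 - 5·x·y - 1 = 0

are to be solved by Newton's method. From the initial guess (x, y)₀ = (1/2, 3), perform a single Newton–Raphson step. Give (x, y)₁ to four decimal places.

At (1/2, 3): F = (-3.0000, -8.7500).
Jacobian J = [[-4·y, -4·x + 1], [-2·x - 5·y, -5·x]].
At the point, J = [[-12.0000, -1.0000], [-16.0000, -2.5000]] (det J = 14.0000).
Solving J·Δ = −F gives Δ = (0.0893, -4.0714).
Then the next iterate is (x, y)₁ = (0.5893, -1.0714).

(0.5893, -1.0714)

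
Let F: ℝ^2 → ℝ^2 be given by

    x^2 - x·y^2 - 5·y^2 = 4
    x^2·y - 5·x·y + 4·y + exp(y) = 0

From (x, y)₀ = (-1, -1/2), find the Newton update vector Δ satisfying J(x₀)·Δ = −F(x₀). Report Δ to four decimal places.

(-0.6563, 0.6308)

At (-1, -1/2): F = (-4.0000, -4.393469).
Jacobian J = [[2·x - y^2, -2·x·y - 10·y], [2·x·y - 5·y, x^2 - 5·x + exp(y) + 4]].
At the point, J = [[-2.2500, 4.0000], [3.5000, 10.606531]] (det J = -37.864694).
Solving J·Δ = −F gives Δ = (-0.6563, 0.6308).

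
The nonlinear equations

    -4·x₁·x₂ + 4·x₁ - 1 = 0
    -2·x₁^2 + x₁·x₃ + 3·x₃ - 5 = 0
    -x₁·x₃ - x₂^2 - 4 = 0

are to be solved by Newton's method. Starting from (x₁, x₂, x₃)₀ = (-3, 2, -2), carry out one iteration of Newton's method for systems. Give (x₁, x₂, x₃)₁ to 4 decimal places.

At (-3, 2, -2): F = (11.0000, -23.0000, -14.0000).
Jacobian J = [[-4·x₂ + 4, -4·x₁, 0], [-4·x₁ + x₃, 0, x₁ + 3], [-x₃, -2·x₂, -x₁]].
At the point, J = [[-4.0000, 12.0000, 0.0000], [10.0000, 0.0000, 0.0000], [2.0000, -4.0000, 3.0000]] (det J = -360.0000).
Solving J·Δ = −F gives Δ = (2.3000, -0.1500, 2.9333).
Then the next iterate is (x₁, x₂, x₃)₁ = (-0.7000, 1.8500, 0.9333).

(-0.7000, 1.8500, 0.9333)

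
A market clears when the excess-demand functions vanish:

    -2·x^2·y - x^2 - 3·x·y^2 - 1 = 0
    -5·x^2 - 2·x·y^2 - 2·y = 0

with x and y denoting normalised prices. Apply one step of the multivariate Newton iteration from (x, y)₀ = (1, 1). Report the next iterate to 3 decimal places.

(0.286, 0.929)

At (1, 1): F = (-7.000, -9.000).
Jacobian J = [[-4·x·y - 2·x - 3·y^2, -2·x^2 - 6·x·y], [-10·x - 2·y^2, -4·x·y - 2]].
At the point, J = [[-9.000, -8.000], [-12.000, -6.000]] (det J = -42.000).
Solving J·Δ = −F gives Δ = (-0.714, -0.071).
Then the next iterate is (x, y)₁ = (0.286, 0.929).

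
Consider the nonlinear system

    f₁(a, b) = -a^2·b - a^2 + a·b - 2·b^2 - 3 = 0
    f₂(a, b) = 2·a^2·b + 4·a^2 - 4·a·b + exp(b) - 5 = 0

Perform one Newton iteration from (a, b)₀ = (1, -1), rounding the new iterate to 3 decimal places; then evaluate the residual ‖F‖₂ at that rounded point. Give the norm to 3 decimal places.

5.042

At (1, -1): F = (-6.000, 1.36788).
Jacobian J = [[-2·a·b - 2·a + b, -a^2 + a - 4·b], [4·a·b + 8·a - 4·b, 2·a^2 - 4·a + exp(b)]].
At the point, J = [[-1.000, 4.000], [8.000, -1.63212]] (det J = -30.36788).
Solving J·Δ = −F gives Δ = (0.142, 1.536).
Then the next iterate is (a, b)₁ = (1.142, 0.536).
Re-evaluating at (1.142, 0.536): F = (-4.96568, 0.87543), so ‖F‖₂ = 5.042.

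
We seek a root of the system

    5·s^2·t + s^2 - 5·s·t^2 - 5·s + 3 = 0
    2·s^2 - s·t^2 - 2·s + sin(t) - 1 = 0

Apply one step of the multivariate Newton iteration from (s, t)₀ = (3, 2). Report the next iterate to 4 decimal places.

At (3, 2): F = (27.0000, -0.090703).
Jacobian J = [[10·s·t + 2·s - 5·t^2 - 5, 5·s^2 - 10·s·t], [4·s - t^2 - 2, -2·s·t + cos(t)]].
At the point, J = [[41.0000, -15.0000], [6.0000, -12.416147]] (det J = -419.062020).
Solving J·Δ = −F gives Δ = (-0.8032, -0.3955).
Then the next iterate is (s, t)₁ = (2.1968, 1.6045).

(2.1968, 1.6045)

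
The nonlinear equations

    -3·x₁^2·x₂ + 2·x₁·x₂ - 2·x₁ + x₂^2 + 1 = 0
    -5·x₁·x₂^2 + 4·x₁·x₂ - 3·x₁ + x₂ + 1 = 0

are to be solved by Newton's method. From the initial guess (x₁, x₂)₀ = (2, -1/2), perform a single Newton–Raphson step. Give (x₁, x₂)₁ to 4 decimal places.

(114.3333, 37.0833)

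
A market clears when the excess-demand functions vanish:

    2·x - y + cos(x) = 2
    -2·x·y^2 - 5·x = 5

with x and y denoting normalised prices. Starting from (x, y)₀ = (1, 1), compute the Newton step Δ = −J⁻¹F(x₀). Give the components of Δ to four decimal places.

(-0.8734, -1.4716)

At (1, 1): F = (-0.459698, -12.0000).
Jacobian J = [[-sin(x) + 2, -1], [-2·y^2 - 5, -4·x·y]].
At the point, J = [[1.158529, -1.0000], [-7.0000, -4.0000]] (det J = -11.634116).
Solving J·Δ = −F gives Δ = (-0.8734, -1.4716).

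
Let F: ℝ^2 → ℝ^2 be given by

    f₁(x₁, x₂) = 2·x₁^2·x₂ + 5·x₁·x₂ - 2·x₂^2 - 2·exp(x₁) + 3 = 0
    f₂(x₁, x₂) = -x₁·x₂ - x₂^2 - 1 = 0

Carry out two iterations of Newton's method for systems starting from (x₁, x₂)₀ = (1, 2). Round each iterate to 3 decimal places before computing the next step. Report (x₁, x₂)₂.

At (1, 2): F = (3.56344, -7.000).
Jacobian J = [[4·x₁·x₂ + 5·x₂ - 2·exp(x₁), 2·x₁^2 + 5·x₁ - 4·x₂], [-x₂, -x₁ - 2·x₂]].
At the point, J = [[12.56344, -1.000], [-2.000, -5.000]] (det J = -64.81718).
Solving J·Δ = −F gives Δ = (-0.383, -1.247).
Then the next iterate is (x₁, x₂)₁ = (0.617, 0.753).
Round to (0.617, 0.753) and repeat: F = (1.05559, -2.03161), J = [[1.91668, 0.83438], [-0.753, -2.123]].
Δ = (-0.159, -0.901), so (x₁, x₂)₂ = (0.458, -0.148).

(0.458, -0.148)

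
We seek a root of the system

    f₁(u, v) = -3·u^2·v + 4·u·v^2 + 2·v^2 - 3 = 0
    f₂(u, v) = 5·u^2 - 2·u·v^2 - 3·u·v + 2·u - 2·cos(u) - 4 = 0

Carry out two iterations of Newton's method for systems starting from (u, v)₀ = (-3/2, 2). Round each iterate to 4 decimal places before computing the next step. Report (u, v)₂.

(-1.6767, -0.6719)

At (-3/2, 2): F = (-32.5000, 25.108526).
Jacobian J = [[-6·u·v + 4·v^2, -3·u^2 + 8·u·v + 4·v], [10·u - 2·v^2 - 3·v + 2·sin(u) + 2, -4·u·v - 3·u]].
At the point, J = [[34.0000, -22.7500], [-28.994990, 16.5000]] (det J = -98.636022).
Solving J·Δ = −F gives Δ = (0.3545, -0.8987).
Then the next iterate is (u, v)₁ = (-1.1455, 1.1013).
Round to (-1.1455, 1.1013) and repeat: F = (-10.466888, 6.007953), J = [[12.420682, -9.623624], [-17.006456, 8.482657]].
Δ = (-0.5312, -1.7732), so (u, v)₂ = (-1.6767, -0.6719).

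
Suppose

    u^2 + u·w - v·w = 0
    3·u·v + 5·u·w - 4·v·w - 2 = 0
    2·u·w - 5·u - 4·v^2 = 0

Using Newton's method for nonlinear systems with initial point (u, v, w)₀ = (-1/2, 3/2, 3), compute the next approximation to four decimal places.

(-0.0601, 0.8690, 1.5114)

At (-1/2, 3/2, 3): F = (-5.7500, -29.7500, -9.5000).
Jacobian J = [[2·u + w, -w, u - v], [3·v + 5·w, 3·u - 4·w, 5·u - 4·v], [2·w - 5, -8·v, 2·u]].
At the point, J = [[2.0000, -3.0000, -2.0000], [19.5000, -13.5000, -8.5000], [1.0000, -12.0000, -1.0000]] (det J = 231.0000).
Solving J·Δ = −F gives Δ = (0.4399, -0.6310, -1.4886).
Then the next iterate is (u, v, w)₁ = (-0.0601, 0.8690, 1.5114).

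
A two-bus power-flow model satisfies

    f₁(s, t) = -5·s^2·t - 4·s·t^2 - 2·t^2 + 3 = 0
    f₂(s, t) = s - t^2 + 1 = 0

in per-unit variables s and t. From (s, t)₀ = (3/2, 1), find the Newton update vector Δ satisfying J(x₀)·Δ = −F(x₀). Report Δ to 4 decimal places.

(-1.1245, 0.1877)

At (3/2, 1): F = (-16.2500, 1.5000).
Jacobian J = [[-10·s·t - 4·t^2, -5·s^2 - 8·s·t - 4·t], [1, -2·t]].
At the point, J = [[-19.0000, -27.2500], [1.0000, -2.0000]] (det J = 65.2500).
Solving J·Δ = −F gives Δ = (-1.1245, 0.1877).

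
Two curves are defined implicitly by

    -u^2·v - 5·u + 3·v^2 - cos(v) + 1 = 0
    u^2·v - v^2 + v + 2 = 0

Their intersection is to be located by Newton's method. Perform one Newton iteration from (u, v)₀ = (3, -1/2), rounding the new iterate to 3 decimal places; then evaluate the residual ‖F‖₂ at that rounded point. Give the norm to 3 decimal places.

0.261

At (3, -1/2): F = (-9.62758, -3.250).
Jacobian J = [[-2·u·v - 5, -u^2 + 6·v + sin(v)], [2·u·v, u^2 - 2·v + 1]].
At the point, J = [[-2.000, -12.47943], [-3.000, 11.000]] (det J = -59.43828).
Solving J·Δ = −F gives Δ = (-2.464, -0.377).
Then the next iterate is (u, v)₁ = (0.536, -0.877).
Re-evaluating at (0.536, -0.877): F = (0.23989, 0.10191), so ‖F‖₂ = 0.261.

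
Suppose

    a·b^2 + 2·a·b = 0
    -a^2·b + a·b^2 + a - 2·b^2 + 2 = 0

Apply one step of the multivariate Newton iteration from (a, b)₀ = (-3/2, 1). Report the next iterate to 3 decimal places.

(-6.000, -2.000)

At (-3/2, 1): F = (-4.500, -5.250).
Jacobian J = [[b^2 + 2·b, 2·a·b + 2·a], [-2·a·b + b^2 + 1, -a^2 + 2·a·b - 4·b]].
At the point, J = [[3.000, -6.000], [5.000, -9.250]] (det J = 2.250).
Solving J·Δ = −F gives Δ = (-4.500, -3.000).
Then the next iterate is (a, b)₁ = (-6.000, -2.000).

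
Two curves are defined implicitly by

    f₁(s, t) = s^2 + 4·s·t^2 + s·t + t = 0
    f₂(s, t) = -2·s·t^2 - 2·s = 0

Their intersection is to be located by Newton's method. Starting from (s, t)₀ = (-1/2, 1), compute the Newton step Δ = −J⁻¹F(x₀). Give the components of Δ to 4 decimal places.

At (-1/2, 1): F = (-1.2500, 2.0000).
Jacobian J = [[2·s + 4·t^2 + t, 8·s·t + s + 1], [-2·t^2 - 2, -4·s·t]].
At the point, J = [[4.0000, -3.5000], [-4.0000, 2.0000]] (det J = -6.0000).
Solving J·Δ = −F gives Δ = (0.7500, 0.5000).

(0.7500, 0.5000)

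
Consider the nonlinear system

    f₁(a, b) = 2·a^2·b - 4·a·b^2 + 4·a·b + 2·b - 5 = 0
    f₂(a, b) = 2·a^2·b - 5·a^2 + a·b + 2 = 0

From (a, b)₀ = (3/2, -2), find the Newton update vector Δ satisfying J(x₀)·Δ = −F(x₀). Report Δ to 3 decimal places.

At (3/2, -2): F = (-54.000, -21.250).
Jacobian J = [[4·a·b - 4·b^2 + 4·b, 2·a^2 - 8·a·b + 4·a + 2], [4·a·b - 10·a + b, 2·a^2 + a]].
At the point, J = [[-36.000, 36.500], [-29.000, 6.000]] (det J = 842.500).
Solving J·Δ = −F gives Δ = (-0.536, 0.951).

(-0.536, 0.951)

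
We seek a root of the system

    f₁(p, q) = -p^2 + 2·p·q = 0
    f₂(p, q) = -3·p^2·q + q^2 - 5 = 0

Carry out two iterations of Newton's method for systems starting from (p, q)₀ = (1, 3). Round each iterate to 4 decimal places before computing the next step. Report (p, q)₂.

(-0.2191, 1.7880)

At (1, 3): F = (5.0000, -5.0000).
Jacobian J = [[-2·p + 2·q, 2·p], [-6·p·q, -3·p^2 + 2·q]].
At the point, J = [[4.0000, 2.0000], [-18.0000, 3.0000]] (det J = 48.0000).
Solving J·Δ = −F gives Δ = (-0.5208, -1.4583).
Then the next iterate is (p, q)₁ = (0.4792, 1.5417).
Round to (0.4792, 1.5417) and repeat: F = (1.247933, -3.685235), J = [[2.1250, 0.9584], [-4.432696, 2.394502]].
Δ = (-0.6983, 0.2463), so (p, q)₂ = (-0.2191, 1.7880).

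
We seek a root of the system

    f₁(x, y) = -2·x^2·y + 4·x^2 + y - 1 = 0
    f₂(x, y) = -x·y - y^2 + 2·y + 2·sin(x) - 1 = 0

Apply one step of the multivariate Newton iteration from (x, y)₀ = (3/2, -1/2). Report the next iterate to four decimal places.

(0.8390, -0.5473)

At (3/2, -1/2): F = (9.7500, 0.494990).
Jacobian J = [[-4·x·y + 8·x, -2·x^2 + 1], [-y + 2·cos(x), -x - 2·y + 2]].
At the point, J = [[15.0000, -3.5000], [0.641474, 1.5000]] (det J = 24.745160).
Solving J·Δ = −F gives Δ = (-0.6610, -0.0473).
Then the next iterate is (x, y)₁ = (0.8390, -0.5473).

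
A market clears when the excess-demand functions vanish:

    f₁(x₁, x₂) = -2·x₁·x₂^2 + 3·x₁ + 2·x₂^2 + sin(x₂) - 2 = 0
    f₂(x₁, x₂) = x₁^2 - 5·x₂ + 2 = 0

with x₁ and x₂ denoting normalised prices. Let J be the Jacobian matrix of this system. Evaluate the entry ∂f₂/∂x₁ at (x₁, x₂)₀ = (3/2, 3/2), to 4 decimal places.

3.0000

∂f₂/∂x₁ = 2·x₁.
At (3/2, 3/2) this is 3.0000.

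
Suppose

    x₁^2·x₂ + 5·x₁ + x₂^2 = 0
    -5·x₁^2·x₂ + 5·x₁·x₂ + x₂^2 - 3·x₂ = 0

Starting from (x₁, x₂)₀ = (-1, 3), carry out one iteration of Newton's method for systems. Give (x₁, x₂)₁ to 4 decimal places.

(-0.4773, 2.0747)

At (-1, 3): F = (7.0000, -30.0000).
Jacobian J = [[2·x₁·x₂ + 5, x₁^2 + 2·x₂], [-10·x₁·x₂ + 5·x₂, -5·x₁^2 + 5·x₁ + 2·x₂ - 3]].
At the point, J = [[-1.0000, 7.0000], [45.0000, -7.0000]] (det J = -308.0000).
Solving J·Δ = −F gives Δ = (0.5227, -0.9253).
Then the next iterate is (x₁, x₂)₁ = (-0.4773, 2.0747).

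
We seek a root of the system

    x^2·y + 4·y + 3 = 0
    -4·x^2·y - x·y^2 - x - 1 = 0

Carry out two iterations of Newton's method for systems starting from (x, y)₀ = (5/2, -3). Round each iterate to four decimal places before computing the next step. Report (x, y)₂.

(1.5082, -0.6208)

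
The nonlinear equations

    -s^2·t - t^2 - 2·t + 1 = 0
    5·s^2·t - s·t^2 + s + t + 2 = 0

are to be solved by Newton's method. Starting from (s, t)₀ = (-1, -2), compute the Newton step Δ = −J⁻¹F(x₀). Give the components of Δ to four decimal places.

(0.5200, -0.9200)

At (-1, -2): F = (3.0000, -7.0000).
Jacobian J = [[-2·s·t, -s^2 - 2·t - 2], [10·s·t - t^2 + 1, 5·s^2 - 2·s·t + 1]].
At the point, J = [[-4.0000, 1.0000], [17.0000, 2.0000]] (det J = -25.0000).
Solving J·Δ = −F gives Δ = (0.5200, -0.9200).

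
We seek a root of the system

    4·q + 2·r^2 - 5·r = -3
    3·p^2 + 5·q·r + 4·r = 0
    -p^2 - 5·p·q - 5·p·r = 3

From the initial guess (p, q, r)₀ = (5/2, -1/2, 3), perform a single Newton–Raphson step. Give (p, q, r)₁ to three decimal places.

At (5/2, -1/2, 3): F = (4.000, 23.250, -40.500).
Jacobian J = [[0, 4, 4·r - 5], [6·p, 5·r, 5·q + 4], [-2·p - 5·q - 5·r, -5·p, -5·p]].
At the point, J = [[0.000, 4.000, 7.000], [15.000, 15.000, 1.500], [-17.500, -12.500, -12.500]] (det J = 1170.000).
Solving J·Δ = −F gives Δ = (-2.105, 0.649, -0.942).
Then the next iterate is (p, q, r)₁ = (0.395, 0.149, 2.058).

(0.395, 0.149, 2.058)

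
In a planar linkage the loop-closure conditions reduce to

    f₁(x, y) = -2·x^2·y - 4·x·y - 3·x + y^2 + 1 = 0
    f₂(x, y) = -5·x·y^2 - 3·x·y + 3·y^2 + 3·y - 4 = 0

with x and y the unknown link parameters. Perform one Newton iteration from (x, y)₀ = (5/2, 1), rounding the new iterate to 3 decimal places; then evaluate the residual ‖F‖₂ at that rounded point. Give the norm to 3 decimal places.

9.841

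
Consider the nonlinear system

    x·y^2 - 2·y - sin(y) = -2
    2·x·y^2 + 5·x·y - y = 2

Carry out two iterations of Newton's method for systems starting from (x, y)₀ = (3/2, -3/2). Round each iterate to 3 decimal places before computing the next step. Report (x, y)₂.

(-2.033, 1.204)

At (3/2, -3/2): F = (9.37249, -5.000).
Jacobian J = [[y^2, 2·x·y - cos(y) - 2], [2·y^2 + 5·y, 4·x·y + 5·x - 1]].
At the point, J = [[2.250, -6.57074], [-3.000, -2.500]] (det J = -25.33721).
Solving J·Δ = −F gives Δ = (-2.221, 0.666).
Then the next iterate is (x, y)₁ = (-0.721, -0.834).
Round to (-0.721, -0.834) and repeat: F = (3.90713, 0.83758), J = [[0.69556, -1.46929], [-2.77889, -2.19974]].
Δ = (-1.312, 2.038), so (x, y)₂ = (-2.033, 1.204).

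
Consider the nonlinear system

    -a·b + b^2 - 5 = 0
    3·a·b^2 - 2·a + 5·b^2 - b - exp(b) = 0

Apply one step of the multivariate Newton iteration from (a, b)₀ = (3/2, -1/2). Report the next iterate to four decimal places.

(6.4085, -1.1183)

At (3/2, -1/2): F = (-4.0000, -0.731531).
Jacobian J = [[-b, -a + 2·b], [3·b^2 - 2, 6·a·b + 10·b - exp(b) - 1]].
At the point, J = [[0.5000, -2.5000], [-1.2500, -11.106531]] (det J = -8.678265).
Solving J·Δ = −F gives Δ = (4.9085, -0.6183).
Then the next iterate is (a, b)₁ = (6.4085, -1.1183).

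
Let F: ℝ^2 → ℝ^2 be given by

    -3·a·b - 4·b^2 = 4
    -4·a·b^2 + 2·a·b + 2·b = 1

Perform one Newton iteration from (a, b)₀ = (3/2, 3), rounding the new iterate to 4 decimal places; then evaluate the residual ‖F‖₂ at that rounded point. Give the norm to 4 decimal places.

13.0122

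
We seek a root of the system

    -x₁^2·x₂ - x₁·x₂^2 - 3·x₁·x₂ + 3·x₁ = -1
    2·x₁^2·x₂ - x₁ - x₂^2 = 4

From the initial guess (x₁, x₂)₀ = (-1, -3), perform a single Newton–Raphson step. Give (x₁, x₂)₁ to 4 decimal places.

(2.2000, -5.1500)

At (-1, -3): F = (1.0000, -18.0000).
Jacobian J = [[-2·x₁·x₂ - x₂^2 - 3·x₂ + 3, -x₁^2 - 2·x₁·x₂ - 3·x₁], [4·x₁·x₂ - 1, 2·x₁^2 - 2·x₂]].
At the point, J = [[-3.0000, -4.0000], [11.0000, 8.0000]] (det J = 20.0000).
Solving J·Δ = −F gives Δ = (3.2000, -2.1500).
Then the next iterate is (x₁, x₂)₁ = (2.2000, -5.1500).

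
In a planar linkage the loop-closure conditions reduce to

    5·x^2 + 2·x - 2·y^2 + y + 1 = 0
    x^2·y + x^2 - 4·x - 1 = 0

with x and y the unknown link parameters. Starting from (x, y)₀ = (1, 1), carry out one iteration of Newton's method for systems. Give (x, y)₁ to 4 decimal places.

(1.1667, 4.0000)

At (1, 1): F = (7.0000, -3.0000).
Jacobian J = [[10·x + 2, -4·y + 1], [2·x·y + 2·x - 4, x^2]].
At the point, J = [[12.0000, -3.0000], [0.0000, 1.0000]] (det J = 12.0000).
Solving J·Δ = −F gives Δ = (0.1667, 3.0000).
Then the next iterate is (x, y)₁ = (1.1667, 4.0000).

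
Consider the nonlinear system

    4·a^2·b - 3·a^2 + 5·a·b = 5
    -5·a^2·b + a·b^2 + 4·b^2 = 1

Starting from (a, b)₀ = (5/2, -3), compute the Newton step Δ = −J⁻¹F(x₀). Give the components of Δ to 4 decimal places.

At (5/2, -3): F = (-136.2500, 151.2500).
Jacobian J = [[8·a·b - 6·a + 5·b, 4·a^2 + 5·a], [-10·a·b + b^2, -5·a^2 + 2·a·b + 8·b]].
At the point, J = [[-90.0000, 37.5000], [84.0000, -70.2500]] (det J = 3172.5000).
Solving J·Δ = −F gives Δ = (-1.2292, 0.6832).

(-1.2292, 0.6832)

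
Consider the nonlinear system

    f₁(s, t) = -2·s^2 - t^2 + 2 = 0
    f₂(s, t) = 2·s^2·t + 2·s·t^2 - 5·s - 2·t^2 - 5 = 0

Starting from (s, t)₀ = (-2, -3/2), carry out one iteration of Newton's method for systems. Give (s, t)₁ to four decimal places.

(-1.1182, -1.1016)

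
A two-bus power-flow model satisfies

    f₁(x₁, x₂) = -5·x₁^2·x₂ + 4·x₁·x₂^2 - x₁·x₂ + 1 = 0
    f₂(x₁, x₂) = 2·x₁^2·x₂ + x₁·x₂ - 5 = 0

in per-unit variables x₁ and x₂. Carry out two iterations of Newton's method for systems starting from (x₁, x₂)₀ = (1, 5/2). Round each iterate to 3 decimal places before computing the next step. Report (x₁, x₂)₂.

At (1, 5/2): F = (11.000, 2.500).
Jacobian J = [[-10·x₁·x₂ + 4·x₂^2 - x₂, -5·x₁^2 + 8·x₁·x₂ - x₁], [4·x₁·x₂ + x₂, 2·x₁^2 + x₁]].
At the point, J = [[-2.500, 14.000], [12.500, 3.000]] (det J = -182.500).
Solving J·Δ = −F gives Δ = (-0.011, -0.788).
Then the next iterate is (x₁, x₂)₁ = (0.989, 1.712).
Round to (0.989, 1.712) and repeat: F = (2.52893, 0.04225), J = [[-6.91990, 7.66574], [8.48467, 2.94524]].
Δ = (0.083, -0.255), so (x₁, x₂)₂ = (1.072, 1.457).

(1.072, 1.457)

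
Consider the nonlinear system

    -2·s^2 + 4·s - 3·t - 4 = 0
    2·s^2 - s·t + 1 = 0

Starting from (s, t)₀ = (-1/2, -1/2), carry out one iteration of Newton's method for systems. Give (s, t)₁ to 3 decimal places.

At (-1/2, -1/2): F = (-5.000, 1.250).
Jacobian J = [[-4·s + 4, -3], [4·s - t, -s]].
At the point, J = [[6.000, -3.000], [-1.500, 0.500]] (det J = -1.500).
Solving J·Δ = −F gives Δ = (0.833, 0.000).
Then the next iterate is (s, t)₁ = (0.333, -0.500).

(0.333, -0.500)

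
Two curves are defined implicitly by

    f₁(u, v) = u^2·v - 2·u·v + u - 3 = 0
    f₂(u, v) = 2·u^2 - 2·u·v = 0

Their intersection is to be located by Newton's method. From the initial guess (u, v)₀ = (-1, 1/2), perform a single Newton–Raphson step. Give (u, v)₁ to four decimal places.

(0.0769, 1.6923)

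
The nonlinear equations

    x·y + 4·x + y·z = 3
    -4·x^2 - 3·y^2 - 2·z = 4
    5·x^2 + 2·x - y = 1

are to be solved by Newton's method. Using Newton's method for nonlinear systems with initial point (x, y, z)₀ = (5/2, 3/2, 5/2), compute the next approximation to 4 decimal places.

(1.1762, -0.4923, 4.3282)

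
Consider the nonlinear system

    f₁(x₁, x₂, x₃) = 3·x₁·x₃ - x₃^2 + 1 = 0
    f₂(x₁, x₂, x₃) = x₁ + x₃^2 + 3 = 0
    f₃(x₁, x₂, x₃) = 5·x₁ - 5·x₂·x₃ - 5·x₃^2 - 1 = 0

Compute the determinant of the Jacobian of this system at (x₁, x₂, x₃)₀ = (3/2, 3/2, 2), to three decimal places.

235.000

J = [[3·x₃, 0, 3·x₁ - 2·x₃], [1, 0, 2·x₃], [5, -5·x₃, -5·x₂ - 10·x₃]].
At the point, J = [[6.000, 0.000, 0.500], [1.000, 0.000, 4.000], [5.000, -10.000, -27.500]].
det J = 235.000.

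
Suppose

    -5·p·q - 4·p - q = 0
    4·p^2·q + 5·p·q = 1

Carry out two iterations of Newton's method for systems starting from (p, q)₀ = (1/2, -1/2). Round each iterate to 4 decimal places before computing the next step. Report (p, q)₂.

(-0.5601, 1.2403)

At (1/2, -1/2): F = (-0.2500, -2.7500).
Jacobian J = [[-5·q - 4, -5·p - 1], [8·p·q + 5·q, 4·p^2 + 5·p]].
At the point, J = [[-1.5000, -3.5000], [-4.5000, 3.5000]] (det J = -21.0000).
Solving J·Δ = −F gives Δ = (-0.5000, 0.1429).
Then the next iterate is (p, q)₁ = (0.0000, -0.3571).
Round to (0.0000, -0.3571) and repeat: F = (0.3571, -1.0000), J = [[-2.2145, -1.0000], [-1.7855, 0.0000]].
Δ = (-0.5601, 1.5974), so (p, q)₂ = (-0.5601, 1.2403).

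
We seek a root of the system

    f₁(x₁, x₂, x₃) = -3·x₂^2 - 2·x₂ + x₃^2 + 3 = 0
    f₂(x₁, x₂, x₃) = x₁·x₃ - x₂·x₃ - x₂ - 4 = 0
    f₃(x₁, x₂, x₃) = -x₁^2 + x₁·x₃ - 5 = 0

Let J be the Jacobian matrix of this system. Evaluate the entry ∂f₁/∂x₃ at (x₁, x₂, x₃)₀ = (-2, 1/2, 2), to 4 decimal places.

∂f₁/∂x₃ = 2·x₃.
At (-2, 1/2, 2) this is 4.0000.

4.0000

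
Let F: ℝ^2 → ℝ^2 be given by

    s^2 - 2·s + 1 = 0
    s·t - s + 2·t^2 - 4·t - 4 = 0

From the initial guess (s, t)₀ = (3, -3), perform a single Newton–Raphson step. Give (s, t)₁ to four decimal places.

(2.0000, -1.6154)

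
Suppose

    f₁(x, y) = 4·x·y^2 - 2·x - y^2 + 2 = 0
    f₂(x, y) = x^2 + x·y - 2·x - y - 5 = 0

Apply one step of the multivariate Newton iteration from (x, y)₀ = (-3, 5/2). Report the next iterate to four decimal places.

(-2.3482, 1.6037)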